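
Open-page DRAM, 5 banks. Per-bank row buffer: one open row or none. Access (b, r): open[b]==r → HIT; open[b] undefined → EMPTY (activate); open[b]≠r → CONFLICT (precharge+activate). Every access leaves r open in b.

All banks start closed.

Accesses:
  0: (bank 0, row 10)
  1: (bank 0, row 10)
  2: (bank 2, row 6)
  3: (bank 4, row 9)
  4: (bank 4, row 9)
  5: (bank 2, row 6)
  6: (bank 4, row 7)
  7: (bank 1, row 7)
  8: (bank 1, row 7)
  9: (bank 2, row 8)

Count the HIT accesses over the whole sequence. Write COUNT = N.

#0 (0,10) E
#1 (0,10) H  (was 10)
#2 (2,6) E
#3 (4,9) E
#4 (4,9) H  (was 9)
#5 (2,6) H  (was 6)
#6 (4,7) C  (was 9)
#7 (1,7) E
#8 (1,7) H  (was 7)
#9 (2,8) C  (was 6)

COUNT = 4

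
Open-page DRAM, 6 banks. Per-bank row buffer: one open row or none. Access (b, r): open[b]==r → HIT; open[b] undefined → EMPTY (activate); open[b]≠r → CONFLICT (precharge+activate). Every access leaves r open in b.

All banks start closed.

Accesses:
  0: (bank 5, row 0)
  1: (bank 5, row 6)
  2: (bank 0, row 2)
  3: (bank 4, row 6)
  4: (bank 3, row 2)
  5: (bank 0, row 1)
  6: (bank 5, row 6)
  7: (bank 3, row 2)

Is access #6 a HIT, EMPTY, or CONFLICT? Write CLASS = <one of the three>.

  [0] b5 r0: no row ⇒ E
  [1] b5 r6: had r0 ⇒ C
  [2] b0 r2: no row ⇒ E
  [3] b4 r6: no row ⇒ E
  [4] b3 r2: no row ⇒ E
  [5] b0 r1: had r2 ⇒ C
  [6] b5 r6: had r6 ⇒ H
  [7] b3 r2: had r2 ⇒ H

CLASS = HIT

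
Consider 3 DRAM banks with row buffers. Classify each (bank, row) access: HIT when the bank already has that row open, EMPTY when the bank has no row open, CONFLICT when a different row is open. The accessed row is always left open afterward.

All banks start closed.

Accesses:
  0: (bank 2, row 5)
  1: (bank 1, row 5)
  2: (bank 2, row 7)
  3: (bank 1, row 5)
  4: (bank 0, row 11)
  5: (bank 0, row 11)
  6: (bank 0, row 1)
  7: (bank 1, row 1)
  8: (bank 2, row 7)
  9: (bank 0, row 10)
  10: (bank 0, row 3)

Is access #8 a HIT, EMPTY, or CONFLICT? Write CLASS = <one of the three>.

#0 (2,5) E
#1 (1,5) E
#2 (2,7) C  (was 5)
#3 (1,5) H  (was 5)
#4 (0,11) E
#5 (0,11) H  (was 11)
#6 (0,1) C  (was 11)
#7 (1,1) C  (was 5)
#8 (2,7) H  (was 7)
#9 (0,10) C  (was 1)
#10 (0,3) C  (was 10)

CLASS = HIT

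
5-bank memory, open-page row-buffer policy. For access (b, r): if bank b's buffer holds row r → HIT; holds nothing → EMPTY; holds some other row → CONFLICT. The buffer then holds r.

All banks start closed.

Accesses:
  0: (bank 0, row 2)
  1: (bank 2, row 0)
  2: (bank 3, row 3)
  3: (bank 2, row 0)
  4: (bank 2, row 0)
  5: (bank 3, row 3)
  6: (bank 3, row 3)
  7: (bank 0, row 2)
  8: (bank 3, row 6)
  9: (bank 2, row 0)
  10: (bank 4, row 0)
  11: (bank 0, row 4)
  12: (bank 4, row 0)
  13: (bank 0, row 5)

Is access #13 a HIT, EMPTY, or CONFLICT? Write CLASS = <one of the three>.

CLASS = CONFLICT

#0 (0,2) E
#1 (2,0) E
#2 (3,3) E
#3 (2,0) H  (was 0)
#4 (2,0) H  (was 0)
#5 (3,3) H  (was 3)
#6 (3,3) H  (was 3)
#7 (0,2) H  (was 2)
#8 (3,6) C  (was 3)
#9 (2,0) H  (was 0)
#10 (4,0) E
#11 (0,4) C  (was 2)
#12 (4,0) H  (was 0)
#13 (0,5) C  (was 4)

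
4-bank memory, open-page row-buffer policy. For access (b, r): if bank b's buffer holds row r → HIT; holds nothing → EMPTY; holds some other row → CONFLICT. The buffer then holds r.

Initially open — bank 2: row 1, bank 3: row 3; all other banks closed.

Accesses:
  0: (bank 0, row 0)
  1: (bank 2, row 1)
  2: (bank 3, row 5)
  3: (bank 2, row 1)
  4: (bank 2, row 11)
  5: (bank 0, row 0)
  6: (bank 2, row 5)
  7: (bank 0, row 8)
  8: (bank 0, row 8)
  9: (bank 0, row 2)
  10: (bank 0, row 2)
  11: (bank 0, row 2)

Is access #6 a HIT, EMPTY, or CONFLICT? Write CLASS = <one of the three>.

#0 (0,0) E
#1 (2,1) H  (was 1)
#2 (3,5) C  (was 3)
#3 (2,1) H  (was 1)
#4 (2,11) C  (was 1)
#5 (0,0) H  (was 0)
#6 (2,5) C  (was 11)
#7 (0,8) C  (was 0)
#8 (0,8) H  (was 8)
#9 (0,2) C  (was 8)
#10 (0,2) H  (was 2)
#11 (0,2) H  (was 2)

CLASS = CONFLICT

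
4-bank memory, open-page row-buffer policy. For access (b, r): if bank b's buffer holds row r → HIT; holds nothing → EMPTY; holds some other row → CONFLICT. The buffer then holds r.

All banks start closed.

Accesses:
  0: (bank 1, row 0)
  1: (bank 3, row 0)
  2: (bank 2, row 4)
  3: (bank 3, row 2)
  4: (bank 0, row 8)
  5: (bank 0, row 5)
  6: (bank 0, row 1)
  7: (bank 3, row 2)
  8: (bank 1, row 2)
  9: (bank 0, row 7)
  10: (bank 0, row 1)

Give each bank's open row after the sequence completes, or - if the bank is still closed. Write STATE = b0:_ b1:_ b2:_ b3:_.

STATE = b0:1 b1:2 b2:4 b3:2

  [0] b1 r0: no row ⇒ E
  [1] b3 r0: no row ⇒ E
  [2] b2 r4: no row ⇒ E
  [3] b3 r2: had r0 ⇒ C
  [4] b0 r8: no row ⇒ E
  [5] b0 r5: had r8 ⇒ C
  [6] b0 r1: had r5 ⇒ C
  [7] b3 r2: had r2 ⇒ H
  [8] b1 r2: had r0 ⇒ C
  [9] b0 r7: had r1 ⇒ C
  [10] b0 r1: had r7 ⇒ C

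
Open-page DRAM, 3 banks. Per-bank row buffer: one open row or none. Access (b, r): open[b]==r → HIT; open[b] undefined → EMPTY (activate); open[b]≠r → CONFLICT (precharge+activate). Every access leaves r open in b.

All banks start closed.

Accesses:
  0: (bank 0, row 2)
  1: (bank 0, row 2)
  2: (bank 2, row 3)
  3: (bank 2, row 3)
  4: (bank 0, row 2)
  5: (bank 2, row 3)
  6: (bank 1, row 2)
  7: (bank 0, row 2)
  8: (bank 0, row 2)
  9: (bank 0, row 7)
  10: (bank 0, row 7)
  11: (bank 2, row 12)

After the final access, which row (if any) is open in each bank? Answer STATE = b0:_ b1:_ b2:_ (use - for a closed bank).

#0 (0,2) E
#1 (0,2) H  (was 2)
#2 (2,3) E
#3 (2,3) H  (was 3)
#4 (0,2) H  (was 2)
#5 (2,3) H  (was 3)
#6 (1,2) E
#7 (0,2) H  (was 2)
#8 (0,2) H  (was 2)
#9 (0,7) C  (was 2)
#10 (0,7) H  (was 7)
#11 (2,12) C  (was 3)

STATE = b0:7 b1:2 b2:12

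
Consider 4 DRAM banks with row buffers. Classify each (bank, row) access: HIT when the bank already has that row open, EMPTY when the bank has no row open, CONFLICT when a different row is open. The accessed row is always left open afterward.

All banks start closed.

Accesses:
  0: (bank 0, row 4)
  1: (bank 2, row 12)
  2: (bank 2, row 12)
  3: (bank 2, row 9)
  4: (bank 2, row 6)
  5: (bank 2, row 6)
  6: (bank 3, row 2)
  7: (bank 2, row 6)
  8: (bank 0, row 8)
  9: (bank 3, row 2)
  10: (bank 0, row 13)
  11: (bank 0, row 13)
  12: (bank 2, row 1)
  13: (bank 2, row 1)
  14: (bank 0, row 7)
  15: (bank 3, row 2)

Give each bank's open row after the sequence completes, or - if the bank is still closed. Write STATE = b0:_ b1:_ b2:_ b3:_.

STATE = b0:7 b1:- b2:1 b3:2

step 0: bank0 None->4 [EMPTY]
step 1: bank2 None->12 [EMPTY]
step 2: bank2 12->12 [HIT]
step 3: bank2 12->9 [CONFLICT]
step 4: bank2 9->6 [CONFLICT]
step 5: bank2 6->6 [HIT]
step 6: bank3 None->2 [EMPTY]
step 7: bank2 6->6 [HIT]
step 8: bank0 4->8 [CONFLICT]
step 9: bank3 2->2 [HIT]
step 10: bank0 8->13 [CONFLICT]
step 11: bank0 13->13 [HIT]
step 12: bank2 6->1 [CONFLICT]
step 13: bank2 1->1 [HIT]
step 14: bank0 13->7 [CONFLICT]
step 15: bank3 2->2 [HIT]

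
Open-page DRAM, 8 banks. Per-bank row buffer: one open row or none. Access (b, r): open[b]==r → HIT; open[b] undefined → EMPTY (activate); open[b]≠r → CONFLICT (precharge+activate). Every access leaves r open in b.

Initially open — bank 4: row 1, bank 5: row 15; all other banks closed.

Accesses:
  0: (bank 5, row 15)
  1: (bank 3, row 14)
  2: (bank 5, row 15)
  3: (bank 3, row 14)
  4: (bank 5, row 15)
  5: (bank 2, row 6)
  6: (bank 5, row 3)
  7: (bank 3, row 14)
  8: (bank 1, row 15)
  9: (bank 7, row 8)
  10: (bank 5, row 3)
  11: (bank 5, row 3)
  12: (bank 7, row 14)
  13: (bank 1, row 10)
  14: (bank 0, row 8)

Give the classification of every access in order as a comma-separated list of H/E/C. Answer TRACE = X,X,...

step 0: bank5 15->15 [HIT]
step 1: bank3 None->14 [EMPTY]
step 2: bank5 15->15 [HIT]
step 3: bank3 14->14 [HIT]
step 4: bank5 15->15 [HIT]
step 5: bank2 None->6 [EMPTY]
step 6: bank5 15->3 [CONFLICT]
step 7: bank3 14->14 [HIT]
step 8: bank1 None->15 [EMPTY]
step 9: bank7 None->8 [EMPTY]
step 10: bank5 3->3 [HIT]
step 11: bank5 3->3 [HIT]
step 12: bank7 8->14 [CONFLICT]
step 13: bank1 15->10 [CONFLICT]
step 14: bank0 None->8 [EMPTY]

TRACE = H,E,H,H,H,E,C,H,E,E,H,H,C,C,E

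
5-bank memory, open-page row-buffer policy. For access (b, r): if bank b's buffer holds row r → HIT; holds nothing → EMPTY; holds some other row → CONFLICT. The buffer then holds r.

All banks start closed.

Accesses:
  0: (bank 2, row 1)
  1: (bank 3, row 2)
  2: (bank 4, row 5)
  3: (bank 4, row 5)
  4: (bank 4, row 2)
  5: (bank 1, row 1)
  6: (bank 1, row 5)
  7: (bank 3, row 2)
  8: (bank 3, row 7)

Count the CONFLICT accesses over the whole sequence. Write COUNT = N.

COUNT = 3

#0 (2,1) E
#1 (3,2) E
#2 (4,5) E
#3 (4,5) H  (was 5)
#4 (4,2) C  (was 5)
#5 (1,1) E
#6 (1,5) C  (was 1)
#7 (3,2) H  (was 2)
#8 (3,7) C  (was 2)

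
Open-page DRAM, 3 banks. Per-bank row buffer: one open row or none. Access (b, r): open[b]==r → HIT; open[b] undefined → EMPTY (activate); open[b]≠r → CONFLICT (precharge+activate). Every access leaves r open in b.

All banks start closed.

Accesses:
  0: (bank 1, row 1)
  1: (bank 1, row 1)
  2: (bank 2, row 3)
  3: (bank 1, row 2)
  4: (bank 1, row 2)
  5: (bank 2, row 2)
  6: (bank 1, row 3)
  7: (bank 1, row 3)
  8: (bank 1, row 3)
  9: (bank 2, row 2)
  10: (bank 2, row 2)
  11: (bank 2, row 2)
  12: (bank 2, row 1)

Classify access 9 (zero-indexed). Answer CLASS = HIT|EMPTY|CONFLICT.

CLASS = HIT

  [0] b1 r1: no row ⇒ E
  [1] b1 r1: had r1 ⇒ H
  [2] b2 r3: no row ⇒ E
  [3] b1 r2: had r1 ⇒ C
  [4] b1 r2: had r2 ⇒ H
  [5] b2 r2: had r3 ⇒ C
  [6] b1 r3: had r2 ⇒ C
  [7] b1 r3: had r3 ⇒ H
  [8] b1 r3: had r3 ⇒ H
  [9] b2 r2: had r2 ⇒ H
  [10] b2 r2: had r2 ⇒ H
  [11] b2 r2: had r2 ⇒ H
  [12] b2 r1: had r2 ⇒ C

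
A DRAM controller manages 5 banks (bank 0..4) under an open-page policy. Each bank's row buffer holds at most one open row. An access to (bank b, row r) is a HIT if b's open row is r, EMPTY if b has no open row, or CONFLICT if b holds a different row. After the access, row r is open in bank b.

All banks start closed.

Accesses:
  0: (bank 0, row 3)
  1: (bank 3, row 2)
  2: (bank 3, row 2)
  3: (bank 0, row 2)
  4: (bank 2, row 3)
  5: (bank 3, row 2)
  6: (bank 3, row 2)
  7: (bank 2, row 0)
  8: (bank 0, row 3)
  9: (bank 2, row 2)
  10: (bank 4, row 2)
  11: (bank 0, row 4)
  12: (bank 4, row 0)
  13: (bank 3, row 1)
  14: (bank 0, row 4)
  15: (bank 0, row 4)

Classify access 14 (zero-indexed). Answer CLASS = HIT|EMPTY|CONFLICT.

step 0: bank0 None->3 [EMPTY]
step 1: bank3 None->2 [EMPTY]
step 2: bank3 2->2 [HIT]
step 3: bank0 3->2 [CONFLICT]
step 4: bank2 None->3 [EMPTY]
step 5: bank3 2->2 [HIT]
step 6: bank3 2->2 [HIT]
step 7: bank2 3->0 [CONFLICT]
step 8: bank0 2->3 [CONFLICT]
step 9: bank2 0->2 [CONFLICT]
step 10: bank4 None->2 [EMPTY]
step 11: bank0 3->4 [CONFLICT]
step 12: bank4 2->0 [CONFLICT]
step 13: bank3 2->1 [CONFLICT]
step 14: bank0 4->4 [HIT]
step 15: bank0 4->4 [HIT]

CLASS = HIT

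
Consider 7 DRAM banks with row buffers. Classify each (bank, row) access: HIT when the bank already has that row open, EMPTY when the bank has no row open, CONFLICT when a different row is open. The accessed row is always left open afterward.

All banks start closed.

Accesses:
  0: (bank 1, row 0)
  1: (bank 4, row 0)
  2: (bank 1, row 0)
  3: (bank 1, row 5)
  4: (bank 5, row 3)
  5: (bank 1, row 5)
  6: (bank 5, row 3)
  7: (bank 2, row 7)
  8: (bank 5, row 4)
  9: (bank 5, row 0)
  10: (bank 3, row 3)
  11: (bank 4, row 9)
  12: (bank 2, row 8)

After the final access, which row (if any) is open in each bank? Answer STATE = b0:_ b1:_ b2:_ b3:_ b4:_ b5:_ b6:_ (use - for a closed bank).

#0 (1,0) E
#1 (4,0) E
#2 (1,0) H  (was 0)
#3 (1,5) C  (was 0)
#4 (5,3) E
#5 (1,5) H  (was 5)
#6 (5,3) H  (was 3)
#7 (2,7) E
#8 (5,4) C  (was 3)
#9 (5,0) C  (was 4)
#10 (3,3) E
#11 (4,9) C  (was 0)
#12 (2,8) C  (was 7)

STATE = b0:- b1:5 b2:8 b3:3 b4:9 b5:0 b6:-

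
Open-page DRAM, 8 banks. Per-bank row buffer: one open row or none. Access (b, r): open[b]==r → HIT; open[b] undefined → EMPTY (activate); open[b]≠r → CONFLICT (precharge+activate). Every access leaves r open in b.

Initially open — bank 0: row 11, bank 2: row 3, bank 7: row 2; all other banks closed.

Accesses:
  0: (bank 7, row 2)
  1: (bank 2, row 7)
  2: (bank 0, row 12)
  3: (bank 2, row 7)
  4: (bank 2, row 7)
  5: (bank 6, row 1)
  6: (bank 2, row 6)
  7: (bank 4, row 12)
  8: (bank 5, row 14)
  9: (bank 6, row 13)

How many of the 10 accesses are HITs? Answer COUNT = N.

  [0] b7 r2: had r2 ⇒ H
  [1] b2 r7: had r3 ⇒ C
  [2] b0 r12: had r11 ⇒ C
  [3] b2 r7: had r7 ⇒ H
  [4] b2 r7: had r7 ⇒ H
  [5] b6 r1: no row ⇒ E
  [6] b2 r6: had r7 ⇒ C
  [7] b4 r12: no row ⇒ E
  [8] b5 r14: no row ⇒ E
  [9] b6 r13: had r1 ⇒ C

COUNT = 3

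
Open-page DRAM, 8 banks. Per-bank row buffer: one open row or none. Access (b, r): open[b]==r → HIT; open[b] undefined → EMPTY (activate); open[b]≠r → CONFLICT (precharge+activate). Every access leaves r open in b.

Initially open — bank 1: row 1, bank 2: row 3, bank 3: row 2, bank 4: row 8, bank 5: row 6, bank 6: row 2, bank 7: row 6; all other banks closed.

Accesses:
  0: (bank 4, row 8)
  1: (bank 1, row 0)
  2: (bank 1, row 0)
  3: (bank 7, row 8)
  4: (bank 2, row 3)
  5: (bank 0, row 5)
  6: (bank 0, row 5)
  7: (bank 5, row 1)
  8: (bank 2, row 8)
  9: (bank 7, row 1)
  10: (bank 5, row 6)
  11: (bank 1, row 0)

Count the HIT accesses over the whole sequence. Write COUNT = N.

COUNT = 5

  [0] b4 r8: had r8 ⇒ H
  [1] b1 r0: had r1 ⇒ C
  [2] b1 r0: had r0 ⇒ H
  [3] b7 r8: had r6 ⇒ C
  [4] b2 r3: had r3 ⇒ H
  [5] b0 r5: no row ⇒ E
  [6] b0 r5: had r5 ⇒ H
  [7] b5 r1: had r6 ⇒ C
  [8] b2 r8: had r3 ⇒ C
  [9] b7 r1: had r8 ⇒ C
  [10] b5 r6: had r1 ⇒ C
  [11] b1 r0: had r0 ⇒ H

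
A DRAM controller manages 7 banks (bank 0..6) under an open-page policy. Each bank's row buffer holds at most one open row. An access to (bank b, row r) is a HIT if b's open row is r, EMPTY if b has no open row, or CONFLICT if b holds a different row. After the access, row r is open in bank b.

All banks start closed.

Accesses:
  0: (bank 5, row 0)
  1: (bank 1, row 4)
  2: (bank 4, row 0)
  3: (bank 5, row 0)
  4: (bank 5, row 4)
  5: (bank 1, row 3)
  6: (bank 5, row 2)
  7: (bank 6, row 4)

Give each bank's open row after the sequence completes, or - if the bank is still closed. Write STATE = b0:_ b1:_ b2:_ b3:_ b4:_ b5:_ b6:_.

step 0: bank5 None->0 [EMPTY]
step 1: bank1 None->4 [EMPTY]
step 2: bank4 None->0 [EMPTY]
step 3: bank5 0->0 [HIT]
step 4: bank5 0->4 [CONFLICT]
step 5: bank1 4->3 [CONFLICT]
step 6: bank5 4->2 [CONFLICT]
step 7: bank6 None->4 [EMPTY]

STATE = b0:- b1:3 b2:- b3:- b4:0 b5:2 b6:4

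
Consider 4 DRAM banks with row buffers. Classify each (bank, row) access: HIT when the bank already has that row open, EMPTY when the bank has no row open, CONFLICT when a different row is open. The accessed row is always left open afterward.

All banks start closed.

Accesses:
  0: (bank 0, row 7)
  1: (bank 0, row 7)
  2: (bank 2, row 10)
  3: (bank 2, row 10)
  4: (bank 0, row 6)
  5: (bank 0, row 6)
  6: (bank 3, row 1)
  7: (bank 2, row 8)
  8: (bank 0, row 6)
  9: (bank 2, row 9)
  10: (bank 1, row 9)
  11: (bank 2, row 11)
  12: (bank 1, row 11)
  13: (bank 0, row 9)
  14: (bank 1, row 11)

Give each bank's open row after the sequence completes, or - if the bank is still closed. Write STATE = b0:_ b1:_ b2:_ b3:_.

#0 (0,7) E
#1 (0,7) H  (was 7)
#2 (2,10) E
#3 (2,10) H  (was 10)
#4 (0,6) C  (was 7)
#5 (0,6) H  (was 6)
#6 (3,1) E
#7 (2,8) C  (was 10)
#8 (0,6) H  (was 6)
#9 (2,9) C  (was 8)
#10 (1,9) E
#11 (2,11) C  (was 9)
#12 (1,11) C  (was 9)
#13 (0,9) C  (was 6)
#14 (1,11) H  (was 11)

STATE = b0:9 b1:11 b2:11 b3:1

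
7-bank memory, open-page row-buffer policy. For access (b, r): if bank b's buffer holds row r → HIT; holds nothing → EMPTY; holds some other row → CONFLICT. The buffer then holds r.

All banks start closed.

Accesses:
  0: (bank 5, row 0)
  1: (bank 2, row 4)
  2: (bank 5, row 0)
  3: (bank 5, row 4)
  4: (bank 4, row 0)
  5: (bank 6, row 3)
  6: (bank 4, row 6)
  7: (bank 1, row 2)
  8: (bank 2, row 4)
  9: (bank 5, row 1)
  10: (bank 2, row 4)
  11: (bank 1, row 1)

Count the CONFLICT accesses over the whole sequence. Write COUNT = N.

COUNT = 4

0: bank 5 row 0 — prev None → EMPTY
1: bank 2 row 4 — prev None → EMPTY
2: bank 5 row 0 — prev 0 → HIT
3: bank 5 row 4 — prev 0 → CONFLICT
4: bank 4 row 0 — prev None → EMPTY
5: bank 6 row 3 — prev None → EMPTY
6: bank 4 row 6 — prev 0 → CONFLICT
7: bank 1 row 2 — prev None → EMPTY
8: bank 2 row 4 — prev 4 → HIT
9: bank 5 row 1 — prev 4 → CONFLICT
10: bank 2 row 4 — prev 4 → HIT
11: bank 1 row 1 — prev 2 → CONFLICT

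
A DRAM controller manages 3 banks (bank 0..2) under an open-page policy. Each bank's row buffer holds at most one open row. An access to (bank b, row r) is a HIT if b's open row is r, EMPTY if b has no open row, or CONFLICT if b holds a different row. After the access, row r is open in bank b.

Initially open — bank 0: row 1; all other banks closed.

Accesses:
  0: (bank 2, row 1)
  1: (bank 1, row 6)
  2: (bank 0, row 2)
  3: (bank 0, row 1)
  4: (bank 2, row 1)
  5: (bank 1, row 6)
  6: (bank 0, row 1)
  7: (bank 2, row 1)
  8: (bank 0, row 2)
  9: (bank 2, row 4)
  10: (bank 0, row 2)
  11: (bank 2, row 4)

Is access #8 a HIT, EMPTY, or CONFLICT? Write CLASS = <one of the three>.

0: bank 2 row 1 — prev None → EMPTY
1: bank 1 row 6 — prev None → EMPTY
2: bank 0 row 2 — prev 1 → CONFLICT
3: bank 0 row 1 — prev 2 → CONFLICT
4: bank 2 row 1 — prev 1 → HIT
5: bank 1 row 6 — prev 6 → HIT
6: bank 0 row 1 — prev 1 → HIT
7: bank 2 row 1 — prev 1 → HIT
8: bank 0 row 2 — prev 1 → CONFLICT
9: bank 2 row 4 — prev 1 → CONFLICT
10: bank 0 row 2 — prev 2 → HIT
11: bank 2 row 4 — prev 4 → HIT

CLASS = CONFLICT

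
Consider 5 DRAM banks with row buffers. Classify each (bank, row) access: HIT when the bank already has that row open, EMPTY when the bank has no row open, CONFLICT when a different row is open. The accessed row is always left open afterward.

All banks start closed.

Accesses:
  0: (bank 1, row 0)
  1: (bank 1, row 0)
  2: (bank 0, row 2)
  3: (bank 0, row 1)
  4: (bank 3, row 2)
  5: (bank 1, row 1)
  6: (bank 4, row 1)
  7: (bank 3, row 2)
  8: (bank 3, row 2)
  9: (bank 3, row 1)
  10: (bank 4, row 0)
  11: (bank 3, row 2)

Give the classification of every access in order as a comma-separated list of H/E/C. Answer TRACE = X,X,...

#0 (1,0) E
#1 (1,0) H  (was 0)
#2 (0,2) E
#3 (0,1) C  (was 2)
#4 (3,2) E
#5 (1,1) C  (was 0)
#6 (4,1) E
#7 (3,2) H  (was 2)
#8 (3,2) H  (was 2)
#9 (3,1) C  (was 2)
#10 (4,0) C  (was 1)
#11 (3,2) C  (was 1)

TRACE = E,H,E,C,E,C,E,H,H,C,C,C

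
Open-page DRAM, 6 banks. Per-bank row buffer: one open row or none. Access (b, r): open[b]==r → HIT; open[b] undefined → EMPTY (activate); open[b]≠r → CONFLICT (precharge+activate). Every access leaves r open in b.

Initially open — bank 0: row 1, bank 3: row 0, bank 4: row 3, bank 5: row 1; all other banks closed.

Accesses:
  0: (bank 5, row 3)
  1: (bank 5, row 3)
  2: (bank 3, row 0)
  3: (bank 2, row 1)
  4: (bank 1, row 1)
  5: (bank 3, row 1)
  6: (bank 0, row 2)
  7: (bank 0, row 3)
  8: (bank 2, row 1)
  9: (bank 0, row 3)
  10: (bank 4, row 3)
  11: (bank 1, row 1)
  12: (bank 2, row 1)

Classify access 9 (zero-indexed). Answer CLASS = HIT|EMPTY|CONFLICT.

0: bank 5 row 3 — prev 1 → CONFLICT
1: bank 5 row 3 — prev 3 → HIT
2: bank 3 row 0 — prev 0 → HIT
3: bank 2 row 1 — prev None → EMPTY
4: bank 1 row 1 — prev None → EMPTY
5: bank 3 row 1 — prev 0 → CONFLICT
6: bank 0 row 2 — prev 1 → CONFLICT
7: bank 0 row 3 — prev 2 → CONFLICT
8: bank 2 row 1 — prev 1 → HIT
9: bank 0 row 3 — prev 3 → HIT
10: bank 4 row 3 — prev 3 → HIT
11: bank 1 row 1 — prev 1 → HIT
12: bank 2 row 1 — prev 1 → HIT

CLASS = HIT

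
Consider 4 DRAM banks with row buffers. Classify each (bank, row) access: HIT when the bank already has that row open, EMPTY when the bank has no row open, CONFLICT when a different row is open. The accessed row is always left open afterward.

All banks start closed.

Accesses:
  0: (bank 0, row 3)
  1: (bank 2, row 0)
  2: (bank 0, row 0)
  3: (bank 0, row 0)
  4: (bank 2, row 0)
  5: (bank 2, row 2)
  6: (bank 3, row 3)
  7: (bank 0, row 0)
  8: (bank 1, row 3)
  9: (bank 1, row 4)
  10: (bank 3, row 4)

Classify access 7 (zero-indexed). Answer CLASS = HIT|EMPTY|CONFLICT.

#0 (0,3) E
#1 (2,0) E
#2 (0,0) C  (was 3)
#3 (0,0) H  (was 0)
#4 (2,0) H  (was 0)
#5 (2,2) C  (was 0)
#6 (3,3) E
#7 (0,0) H  (was 0)
#8 (1,3) E
#9 (1,4) C  (was 3)
#10 (3,4) C  (was 3)

CLASS = HIT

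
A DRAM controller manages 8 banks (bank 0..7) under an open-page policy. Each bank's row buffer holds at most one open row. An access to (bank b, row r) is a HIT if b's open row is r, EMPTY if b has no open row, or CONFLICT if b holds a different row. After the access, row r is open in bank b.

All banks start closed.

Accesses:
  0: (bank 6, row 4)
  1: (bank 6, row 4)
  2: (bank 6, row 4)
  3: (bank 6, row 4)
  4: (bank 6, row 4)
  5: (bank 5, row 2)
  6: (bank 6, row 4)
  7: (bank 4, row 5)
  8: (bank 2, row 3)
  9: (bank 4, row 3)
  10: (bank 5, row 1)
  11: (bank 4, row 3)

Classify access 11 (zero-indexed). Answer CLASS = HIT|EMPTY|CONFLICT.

#0 (6,4) E
#1 (6,4) H  (was 4)
#2 (6,4) H  (was 4)
#3 (6,4) H  (was 4)
#4 (6,4) H  (was 4)
#5 (5,2) E
#6 (6,4) H  (was 4)
#7 (4,5) E
#8 (2,3) E
#9 (4,3) C  (was 5)
#10 (5,1) C  (was 2)
#11 (4,3) H  (was 3)

CLASS = HIT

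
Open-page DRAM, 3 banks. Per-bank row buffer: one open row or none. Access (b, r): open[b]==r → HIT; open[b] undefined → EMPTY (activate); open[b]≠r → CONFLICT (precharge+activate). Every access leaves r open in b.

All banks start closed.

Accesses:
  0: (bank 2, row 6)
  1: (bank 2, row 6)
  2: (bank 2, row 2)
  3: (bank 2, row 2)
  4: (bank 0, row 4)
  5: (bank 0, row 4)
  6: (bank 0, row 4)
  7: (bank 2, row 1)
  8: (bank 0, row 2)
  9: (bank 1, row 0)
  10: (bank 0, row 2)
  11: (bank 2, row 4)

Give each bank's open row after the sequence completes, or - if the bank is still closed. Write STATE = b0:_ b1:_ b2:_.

0: bank 2 row 6 — prev None → EMPTY
1: bank 2 row 6 — prev 6 → HIT
2: bank 2 row 2 — prev 6 → CONFLICT
3: bank 2 row 2 — prev 2 → HIT
4: bank 0 row 4 — prev None → EMPTY
5: bank 0 row 4 — prev 4 → HIT
6: bank 0 row 4 — prev 4 → HIT
7: bank 2 row 1 — prev 2 → CONFLICT
8: bank 0 row 2 — prev 4 → CONFLICT
9: bank 1 row 0 — prev None → EMPTY
10: bank 0 row 2 — prev 2 → HIT
11: bank 2 row 4 — prev 1 → CONFLICT

STATE = b0:2 b1:0 b2:4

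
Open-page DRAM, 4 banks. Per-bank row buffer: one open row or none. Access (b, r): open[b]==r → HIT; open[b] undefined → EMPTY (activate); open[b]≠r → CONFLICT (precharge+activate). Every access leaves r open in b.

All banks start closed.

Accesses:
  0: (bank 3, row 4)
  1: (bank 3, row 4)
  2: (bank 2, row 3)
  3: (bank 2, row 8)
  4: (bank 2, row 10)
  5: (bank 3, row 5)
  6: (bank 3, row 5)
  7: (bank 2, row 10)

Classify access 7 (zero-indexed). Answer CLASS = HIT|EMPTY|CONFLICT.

  [0] b3 r4: no row ⇒ E
  [1] b3 r4: had r4 ⇒ H
  [2] b2 r3: no row ⇒ E
  [3] b2 r8: had r3 ⇒ C
  [4] b2 r10: had r8 ⇒ C
  [5] b3 r5: had r4 ⇒ C
  [6] b3 r5: had r5 ⇒ H
  [7] b2 r10: had r10 ⇒ H

CLASS = HIT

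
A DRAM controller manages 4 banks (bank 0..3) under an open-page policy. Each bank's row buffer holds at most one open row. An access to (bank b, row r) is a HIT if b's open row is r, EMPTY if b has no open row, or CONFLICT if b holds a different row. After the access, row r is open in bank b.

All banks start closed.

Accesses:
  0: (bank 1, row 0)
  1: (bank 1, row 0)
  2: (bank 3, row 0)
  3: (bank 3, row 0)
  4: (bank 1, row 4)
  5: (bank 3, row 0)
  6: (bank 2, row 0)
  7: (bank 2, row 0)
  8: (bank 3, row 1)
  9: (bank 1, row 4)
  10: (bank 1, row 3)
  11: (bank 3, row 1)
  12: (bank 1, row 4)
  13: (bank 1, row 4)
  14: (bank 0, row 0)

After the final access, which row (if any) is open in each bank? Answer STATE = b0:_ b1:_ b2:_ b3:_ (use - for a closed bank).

#0 (1,0) E
#1 (1,0) H  (was 0)
#2 (3,0) E
#3 (3,0) H  (was 0)
#4 (1,4) C  (was 0)
#5 (3,0) H  (was 0)
#6 (2,0) E
#7 (2,0) H  (was 0)
#8 (3,1) C  (was 0)
#9 (1,4) H  (was 4)
#10 (1,3) C  (was 4)
#11 (3,1) H  (was 1)
#12 (1,4) C  (was 3)
#13 (1,4) H  (was 4)
#14 (0,0) E

STATE = b0:0 b1:4 b2:0 b3:1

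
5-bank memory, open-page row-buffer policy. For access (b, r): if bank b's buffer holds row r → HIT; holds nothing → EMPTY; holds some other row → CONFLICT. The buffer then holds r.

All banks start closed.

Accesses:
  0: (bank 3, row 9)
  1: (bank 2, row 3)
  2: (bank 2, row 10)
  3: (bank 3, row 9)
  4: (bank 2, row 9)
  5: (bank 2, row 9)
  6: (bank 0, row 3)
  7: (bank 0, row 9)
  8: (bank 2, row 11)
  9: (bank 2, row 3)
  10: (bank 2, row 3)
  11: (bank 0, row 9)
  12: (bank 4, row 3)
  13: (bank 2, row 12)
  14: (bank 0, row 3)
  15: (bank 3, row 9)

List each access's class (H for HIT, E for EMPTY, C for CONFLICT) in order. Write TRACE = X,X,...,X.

TRACE = E,E,C,H,C,H,E,C,C,C,H,H,E,C,C,H

  [0] b3 r9: no row ⇒ E
  [1] b2 r3: no row ⇒ E
  [2] b2 r10: had r3 ⇒ C
  [3] b3 r9: had r9 ⇒ H
  [4] b2 r9: had r10 ⇒ C
  [5] b2 r9: had r9 ⇒ H
  [6] b0 r3: no row ⇒ E
  [7] b0 r9: had r3 ⇒ C
  [8] b2 r11: had r9 ⇒ C
  [9] b2 r3: had r11 ⇒ C
  [10] b2 r3: had r3 ⇒ H
  [11] b0 r9: had r9 ⇒ H
  [12] b4 r3: no row ⇒ E
  [13] b2 r12: had r3 ⇒ C
  [14] b0 r3: had r9 ⇒ C
  [15] b3 r9: had r9 ⇒ H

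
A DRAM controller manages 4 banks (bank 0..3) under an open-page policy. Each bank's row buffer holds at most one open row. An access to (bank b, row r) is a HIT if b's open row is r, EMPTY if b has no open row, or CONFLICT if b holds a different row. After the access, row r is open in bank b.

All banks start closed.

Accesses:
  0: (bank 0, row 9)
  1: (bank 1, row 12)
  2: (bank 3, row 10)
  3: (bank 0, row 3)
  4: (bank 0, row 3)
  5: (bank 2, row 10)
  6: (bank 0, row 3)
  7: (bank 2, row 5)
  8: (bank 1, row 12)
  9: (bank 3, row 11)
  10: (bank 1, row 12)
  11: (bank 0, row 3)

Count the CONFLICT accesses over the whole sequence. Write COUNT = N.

COUNT = 3

#0 (0,9) E
#1 (1,12) E
#2 (3,10) E
#3 (0,3) C  (was 9)
#4 (0,3) H  (was 3)
#5 (2,10) E
#6 (0,3) H  (was 3)
#7 (2,5) C  (was 10)
#8 (1,12) H  (was 12)
#9 (3,11) C  (was 10)
#10 (1,12) H  (was 12)
#11 (0,3) H  (was 3)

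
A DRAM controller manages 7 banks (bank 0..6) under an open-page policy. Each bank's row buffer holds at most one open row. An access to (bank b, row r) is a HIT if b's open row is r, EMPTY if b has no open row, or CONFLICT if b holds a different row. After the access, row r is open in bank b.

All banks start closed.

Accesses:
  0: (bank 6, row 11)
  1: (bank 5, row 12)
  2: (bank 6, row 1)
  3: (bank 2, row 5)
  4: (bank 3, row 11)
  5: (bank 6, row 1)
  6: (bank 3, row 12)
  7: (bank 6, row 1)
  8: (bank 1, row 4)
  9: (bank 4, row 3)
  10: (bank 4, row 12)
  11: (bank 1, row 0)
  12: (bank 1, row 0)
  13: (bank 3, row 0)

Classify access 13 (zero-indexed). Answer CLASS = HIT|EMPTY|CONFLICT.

0: bank 6 row 11 — prev None → EMPTY
1: bank 5 row 12 — prev None → EMPTY
2: bank 6 row 1 — prev 11 → CONFLICT
3: bank 2 row 5 — prev None → EMPTY
4: bank 3 row 11 — prev None → EMPTY
5: bank 6 row 1 — prev 1 → HIT
6: bank 3 row 12 — prev 11 → CONFLICT
7: bank 6 row 1 — prev 1 → HIT
8: bank 1 row 4 — prev None → EMPTY
9: bank 4 row 3 — prev None → EMPTY
10: bank 4 row 12 — prev 3 → CONFLICT
11: bank 1 row 0 — prev 4 → CONFLICT
12: bank 1 row 0 — prev 0 → HIT
13: bank 3 row 0 — prev 12 → CONFLICT

CLASS = CONFLICT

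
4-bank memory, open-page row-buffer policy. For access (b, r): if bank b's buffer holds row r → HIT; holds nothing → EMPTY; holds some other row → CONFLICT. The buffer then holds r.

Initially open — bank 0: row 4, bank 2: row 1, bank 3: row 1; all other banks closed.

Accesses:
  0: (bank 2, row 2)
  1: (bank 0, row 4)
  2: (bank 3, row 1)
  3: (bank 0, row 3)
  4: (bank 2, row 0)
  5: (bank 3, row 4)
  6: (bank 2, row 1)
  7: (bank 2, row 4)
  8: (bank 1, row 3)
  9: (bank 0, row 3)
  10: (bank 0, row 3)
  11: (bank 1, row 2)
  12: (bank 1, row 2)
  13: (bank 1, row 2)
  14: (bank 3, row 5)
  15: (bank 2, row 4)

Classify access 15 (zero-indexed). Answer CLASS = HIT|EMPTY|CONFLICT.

CLASS = HIT

#0 (2,2) C  (was 1)
#1 (0,4) H  (was 4)
#2 (3,1) H  (was 1)
#3 (0,3) C  (was 4)
#4 (2,0) C  (was 2)
#5 (3,4) C  (was 1)
#6 (2,1) C  (was 0)
#7 (2,4) C  (was 1)
#8 (1,3) E
#9 (0,3) H  (was 3)
#10 (0,3) H  (was 3)
#11 (1,2) C  (was 3)
#12 (1,2) H  (was 2)
#13 (1,2) H  (was 2)
#14 (3,5) C  (was 4)
#15 (2,4) H  (was 4)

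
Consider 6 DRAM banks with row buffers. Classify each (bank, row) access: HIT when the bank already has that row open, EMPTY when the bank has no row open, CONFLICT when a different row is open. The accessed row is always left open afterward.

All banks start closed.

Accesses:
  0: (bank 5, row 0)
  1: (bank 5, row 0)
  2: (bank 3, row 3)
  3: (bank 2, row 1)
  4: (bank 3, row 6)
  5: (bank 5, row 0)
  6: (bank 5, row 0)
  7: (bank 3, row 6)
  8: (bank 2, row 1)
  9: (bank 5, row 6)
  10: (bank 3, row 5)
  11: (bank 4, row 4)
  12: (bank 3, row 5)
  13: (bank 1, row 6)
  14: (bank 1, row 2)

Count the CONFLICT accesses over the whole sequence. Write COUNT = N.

COUNT = 4

  [0] b5 r0: no row ⇒ E
  [1] b5 r0: had r0 ⇒ H
  [2] b3 r3: no row ⇒ E
  [3] b2 r1: no row ⇒ E
  [4] b3 r6: had r3 ⇒ C
  [5] b5 r0: had r0 ⇒ H
  [6] b5 r0: had r0 ⇒ H
  [7] b3 r6: had r6 ⇒ H
  [8] b2 r1: had r1 ⇒ H
  [9] b5 r6: had r0 ⇒ C
  [10] b3 r5: had r6 ⇒ C
  [11] b4 r4: no row ⇒ E
  [12] b3 r5: had r5 ⇒ H
  [13] b1 r6: no row ⇒ E
  [14] b1 r2: had r6 ⇒ C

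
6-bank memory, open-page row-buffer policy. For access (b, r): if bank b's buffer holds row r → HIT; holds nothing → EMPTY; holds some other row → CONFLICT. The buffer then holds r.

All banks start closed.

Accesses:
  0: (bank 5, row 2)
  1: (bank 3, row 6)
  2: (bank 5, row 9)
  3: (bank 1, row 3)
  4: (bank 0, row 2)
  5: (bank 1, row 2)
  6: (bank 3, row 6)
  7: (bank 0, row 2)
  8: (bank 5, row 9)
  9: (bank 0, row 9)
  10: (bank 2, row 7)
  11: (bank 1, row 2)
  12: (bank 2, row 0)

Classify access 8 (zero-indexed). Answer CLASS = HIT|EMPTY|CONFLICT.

CLASS = HIT

#0 (5,2) E
#1 (3,6) E
#2 (5,9) C  (was 2)
#3 (1,3) E
#4 (0,2) E
#5 (1,2) C  (was 3)
#6 (3,6) H  (was 6)
#7 (0,2) H  (was 2)
#8 (5,9) H  (was 9)
#9 (0,9) C  (was 2)
#10 (2,7) E
#11 (1,2) H  (was 2)
#12 (2,0) C  (was 7)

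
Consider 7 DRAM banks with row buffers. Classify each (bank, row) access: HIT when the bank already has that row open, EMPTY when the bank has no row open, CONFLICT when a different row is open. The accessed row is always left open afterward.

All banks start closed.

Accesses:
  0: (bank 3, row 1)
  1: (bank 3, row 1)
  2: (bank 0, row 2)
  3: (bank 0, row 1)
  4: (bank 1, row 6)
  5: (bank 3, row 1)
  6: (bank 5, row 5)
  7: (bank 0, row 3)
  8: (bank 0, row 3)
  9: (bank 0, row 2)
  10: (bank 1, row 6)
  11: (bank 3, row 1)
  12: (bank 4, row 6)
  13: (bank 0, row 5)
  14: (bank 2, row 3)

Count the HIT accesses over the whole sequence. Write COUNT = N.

step 0: bank3 None->1 [EMPTY]
step 1: bank3 1->1 [HIT]
step 2: bank0 None->2 [EMPTY]
step 3: bank0 2->1 [CONFLICT]
step 4: bank1 None->6 [EMPTY]
step 5: bank3 1->1 [HIT]
step 6: bank5 None->5 [EMPTY]
step 7: bank0 1->3 [CONFLICT]
step 8: bank0 3->3 [HIT]
step 9: bank0 3->2 [CONFLICT]
step 10: bank1 6->6 [HIT]
step 11: bank3 1->1 [HIT]
step 12: bank4 None->6 [EMPTY]
step 13: bank0 2->5 [CONFLICT]
step 14: bank2 None->3 [EMPTY]

COUNT = 5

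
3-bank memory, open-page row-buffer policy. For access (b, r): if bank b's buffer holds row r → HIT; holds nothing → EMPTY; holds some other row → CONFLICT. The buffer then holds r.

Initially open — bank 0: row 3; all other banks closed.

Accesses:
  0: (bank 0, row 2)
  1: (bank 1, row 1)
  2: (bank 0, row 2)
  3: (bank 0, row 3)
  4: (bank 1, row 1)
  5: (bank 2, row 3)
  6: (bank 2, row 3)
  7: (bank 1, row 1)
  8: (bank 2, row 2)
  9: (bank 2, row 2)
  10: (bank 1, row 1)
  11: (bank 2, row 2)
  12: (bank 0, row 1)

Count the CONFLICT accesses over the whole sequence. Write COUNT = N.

step 0: bank0 3->2 [CONFLICT]
step 1: bank1 None->1 [EMPTY]
step 2: bank0 2->2 [HIT]
step 3: bank0 2->3 [CONFLICT]
step 4: bank1 1->1 [HIT]
step 5: bank2 None->3 [EMPTY]
step 6: bank2 3->3 [HIT]
step 7: bank1 1->1 [HIT]
step 8: bank2 3->2 [CONFLICT]
step 9: bank2 2->2 [HIT]
step 10: bank1 1->1 [HIT]
step 11: bank2 2->2 [HIT]
step 12: bank0 3->1 [CONFLICT]

COUNT = 4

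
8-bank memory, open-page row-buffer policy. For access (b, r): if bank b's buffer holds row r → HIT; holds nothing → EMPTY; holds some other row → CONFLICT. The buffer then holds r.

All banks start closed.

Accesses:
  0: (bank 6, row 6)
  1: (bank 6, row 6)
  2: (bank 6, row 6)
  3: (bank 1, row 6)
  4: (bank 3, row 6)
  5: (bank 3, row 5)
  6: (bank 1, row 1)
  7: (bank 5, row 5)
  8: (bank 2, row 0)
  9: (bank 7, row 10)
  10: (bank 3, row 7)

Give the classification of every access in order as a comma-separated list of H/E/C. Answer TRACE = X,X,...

TRACE = E,H,H,E,E,C,C,E,E,E,C

#0 (6,6) E
#1 (6,6) H  (was 6)
#2 (6,6) H  (was 6)
#3 (1,6) E
#4 (3,6) E
#5 (3,5) C  (was 6)
#6 (1,1) C  (was 6)
#7 (5,5) E
#8 (2,0) E
#9 (7,10) E
#10 (3,7) C  (was 5)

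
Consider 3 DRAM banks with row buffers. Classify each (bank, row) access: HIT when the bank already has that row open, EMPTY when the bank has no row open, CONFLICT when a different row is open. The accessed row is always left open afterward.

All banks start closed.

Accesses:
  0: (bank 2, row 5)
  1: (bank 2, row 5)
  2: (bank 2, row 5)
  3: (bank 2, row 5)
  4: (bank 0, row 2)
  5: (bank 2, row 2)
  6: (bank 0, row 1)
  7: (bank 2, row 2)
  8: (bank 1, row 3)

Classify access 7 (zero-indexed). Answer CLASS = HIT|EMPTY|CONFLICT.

CLASS = HIT

0: bank 2 row 5 — prev None → EMPTY
1: bank 2 row 5 — prev 5 → HIT
2: bank 2 row 5 — prev 5 → HIT
3: bank 2 row 5 — prev 5 → HIT
4: bank 0 row 2 — prev None → EMPTY
5: bank 2 row 2 — prev 5 → CONFLICT
6: bank 0 row 1 — prev 2 → CONFLICT
7: bank 2 row 2 — prev 2 → HIT
8: bank 1 row 3 — prev None → EMPTY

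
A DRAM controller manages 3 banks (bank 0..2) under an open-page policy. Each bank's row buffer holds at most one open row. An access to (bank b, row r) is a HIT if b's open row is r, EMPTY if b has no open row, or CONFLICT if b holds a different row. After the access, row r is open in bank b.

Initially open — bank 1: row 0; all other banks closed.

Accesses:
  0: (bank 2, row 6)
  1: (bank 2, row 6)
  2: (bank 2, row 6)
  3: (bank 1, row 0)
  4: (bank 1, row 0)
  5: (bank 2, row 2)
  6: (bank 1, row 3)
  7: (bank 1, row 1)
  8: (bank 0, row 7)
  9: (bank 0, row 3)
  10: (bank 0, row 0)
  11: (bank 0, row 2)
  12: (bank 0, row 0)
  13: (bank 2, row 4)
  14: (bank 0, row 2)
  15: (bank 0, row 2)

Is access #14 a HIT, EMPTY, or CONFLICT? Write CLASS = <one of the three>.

step 0: bank2 None->6 [EMPTY]
step 1: bank2 6->6 [HIT]
step 2: bank2 6->6 [HIT]
step 3: bank1 0->0 [HIT]
step 4: bank1 0->0 [HIT]
step 5: bank2 6->2 [CONFLICT]
step 6: bank1 0->3 [CONFLICT]
step 7: bank1 3->1 [CONFLICT]
step 8: bank0 None->7 [EMPTY]
step 9: bank0 7->3 [CONFLICT]
step 10: bank0 3->0 [CONFLICT]
step 11: bank0 0->2 [CONFLICT]
step 12: bank0 2->0 [CONFLICT]
step 13: bank2 2->4 [CONFLICT]
step 14: bank0 0->2 [CONFLICT]
step 15: bank0 2->2 [HIT]

CLASS = CONFLICT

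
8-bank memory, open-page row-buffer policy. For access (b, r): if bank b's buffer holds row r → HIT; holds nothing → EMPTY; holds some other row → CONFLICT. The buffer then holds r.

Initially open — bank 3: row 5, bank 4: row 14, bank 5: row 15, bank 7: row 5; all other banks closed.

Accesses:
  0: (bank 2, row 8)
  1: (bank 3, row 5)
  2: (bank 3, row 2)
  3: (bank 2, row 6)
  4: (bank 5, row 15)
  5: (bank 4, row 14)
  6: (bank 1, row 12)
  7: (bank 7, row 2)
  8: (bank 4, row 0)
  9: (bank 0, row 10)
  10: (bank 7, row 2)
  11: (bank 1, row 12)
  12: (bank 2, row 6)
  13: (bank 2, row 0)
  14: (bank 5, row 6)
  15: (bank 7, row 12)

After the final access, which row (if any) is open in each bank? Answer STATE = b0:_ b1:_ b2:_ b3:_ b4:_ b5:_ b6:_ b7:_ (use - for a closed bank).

STATE = b0:10 b1:12 b2:0 b3:2 b4:0 b5:6 b6:- b7:12

#0 (2,8) E
#1 (3,5) H  (was 5)
#2 (3,2) C  (was 5)
#3 (2,6) C  (was 8)
#4 (5,15) H  (was 15)
#5 (4,14) H  (was 14)
#6 (1,12) E
#7 (7,2) C  (was 5)
#8 (4,0) C  (was 14)
#9 (0,10) E
#10 (7,2) H  (was 2)
#11 (1,12) H  (was 12)
#12 (2,6) H  (was 6)
#13 (2,0) C  (was 6)
#14 (5,6) C  (was 15)
#15 (7,12) C  (was 2)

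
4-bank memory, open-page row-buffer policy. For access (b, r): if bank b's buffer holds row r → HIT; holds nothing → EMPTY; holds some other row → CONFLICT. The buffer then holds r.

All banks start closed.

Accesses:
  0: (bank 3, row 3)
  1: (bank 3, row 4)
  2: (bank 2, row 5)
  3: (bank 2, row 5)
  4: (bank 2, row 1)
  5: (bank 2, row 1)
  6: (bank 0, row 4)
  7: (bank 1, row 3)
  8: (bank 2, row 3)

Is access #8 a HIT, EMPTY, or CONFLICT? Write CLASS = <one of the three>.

CLASS = CONFLICT

0: bank 3 row 3 — prev None → EMPTY
1: bank 3 row 4 — prev 3 → CONFLICT
2: bank 2 row 5 — prev None → EMPTY
3: bank 2 row 5 — prev 5 → HIT
4: bank 2 row 1 — prev 5 → CONFLICT
5: bank 2 row 1 — prev 1 → HIT
6: bank 0 row 4 — prev None → EMPTY
7: bank 1 row 3 — prev None → EMPTY
8: bank 2 row 3 — prev 1 → CONFLICT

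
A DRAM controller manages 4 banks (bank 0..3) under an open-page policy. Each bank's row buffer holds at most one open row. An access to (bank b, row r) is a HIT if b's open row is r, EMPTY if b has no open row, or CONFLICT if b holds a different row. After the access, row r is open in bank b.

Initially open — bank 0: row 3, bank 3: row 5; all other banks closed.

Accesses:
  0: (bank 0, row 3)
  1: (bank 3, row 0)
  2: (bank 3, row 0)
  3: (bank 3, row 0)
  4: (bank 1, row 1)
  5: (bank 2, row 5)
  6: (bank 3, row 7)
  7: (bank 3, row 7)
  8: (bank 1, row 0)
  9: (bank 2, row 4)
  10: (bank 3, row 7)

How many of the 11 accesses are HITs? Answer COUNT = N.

  [0] b0 r3: had r3 ⇒ H
  [1] b3 r0: had r5 ⇒ C
  [2] b3 r0: had r0 ⇒ H
  [3] b3 r0: had r0 ⇒ H
  [4] b1 r1: no row ⇒ E
  [5] b2 r5: no row ⇒ E
  [6] b3 r7: had r0 ⇒ C
  [7] b3 r7: had r7 ⇒ H
  [8] b1 r0: had r1 ⇒ C
  [9] b2 r4: had r5 ⇒ C
  [10] b3 r7: had r7 ⇒ H

COUNT = 5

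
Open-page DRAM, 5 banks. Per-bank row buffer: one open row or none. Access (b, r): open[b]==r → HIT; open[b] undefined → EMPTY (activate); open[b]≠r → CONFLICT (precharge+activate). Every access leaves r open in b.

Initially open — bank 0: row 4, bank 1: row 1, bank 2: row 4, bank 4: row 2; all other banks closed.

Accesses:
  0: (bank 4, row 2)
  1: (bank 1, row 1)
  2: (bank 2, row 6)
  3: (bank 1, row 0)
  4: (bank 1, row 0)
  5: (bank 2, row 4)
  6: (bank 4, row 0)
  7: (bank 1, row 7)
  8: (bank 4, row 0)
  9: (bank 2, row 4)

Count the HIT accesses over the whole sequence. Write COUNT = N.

  [0] b4 r2: had r2 ⇒ H
  [1] b1 r1: had r1 ⇒ H
  [2] b2 r6: had r4 ⇒ C
  [3] b1 r0: had r1 ⇒ C
  [4] b1 r0: had r0 ⇒ H
  [5] b2 r4: had r6 ⇒ C
  [6] b4 r0: had r2 ⇒ C
  [7] b1 r7: had r0 ⇒ C
  [8] b4 r0: had r0 ⇒ H
  [9] b2 r4: had r4 ⇒ H

COUNT = 5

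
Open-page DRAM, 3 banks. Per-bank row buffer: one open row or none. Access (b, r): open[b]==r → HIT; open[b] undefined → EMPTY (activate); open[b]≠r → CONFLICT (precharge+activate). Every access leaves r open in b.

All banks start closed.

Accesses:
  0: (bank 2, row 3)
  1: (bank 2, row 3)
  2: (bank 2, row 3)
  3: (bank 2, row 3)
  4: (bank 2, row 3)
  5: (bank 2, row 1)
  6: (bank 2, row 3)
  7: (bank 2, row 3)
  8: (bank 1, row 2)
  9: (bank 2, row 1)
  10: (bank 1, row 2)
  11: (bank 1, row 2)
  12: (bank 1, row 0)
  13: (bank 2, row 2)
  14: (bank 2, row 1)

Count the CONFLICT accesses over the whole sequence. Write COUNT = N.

COUNT = 6

step 0: bank2 None->3 [EMPTY]
step 1: bank2 3->3 [HIT]
step 2: bank2 3->3 [HIT]
step 3: bank2 3->3 [HIT]
step 4: bank2 3->3 [HIT]
step 5: bank2 3->1 [CONFLICT]
step 6: bank2 1->3 [CONFLICT]
step 7: bank2 3->3 [HIT]
step 8: bank1 None->2 [EMPTY]
step 9: bank2 3->1 [CONFLICT]
step 10: bank1 2->2 [HIT]
step 11: bank1 2->2 [HIT]
step 12: bank1 2->0 [CONFLICT]
step 13: bank2 1->2 [CONFLICT]
step 14: bank2 2->1 [CONFLICT]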